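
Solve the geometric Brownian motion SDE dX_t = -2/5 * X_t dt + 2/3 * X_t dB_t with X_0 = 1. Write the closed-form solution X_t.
X_t = 1 * exp((-28/45) * t + (2/3) * B_t)

For GBM dX = mu X dt + sigma X dB with X_0 = x_0, apply Itô to Y = log X: dY = (mu - sigma^2/2) dt + sigma dB, so Y_t = log(x_0) + (mu - sigma^2/2) t + sigma B_t and hence X_t = x_0 * exp((mu - sigma^2/2) t + sigma B_t).
With mu = -2/5, sigma = 2/3, x_0 = 1, this gives:
  X_t = 1 * exp((-28/45) * t + (2/3) * B_t).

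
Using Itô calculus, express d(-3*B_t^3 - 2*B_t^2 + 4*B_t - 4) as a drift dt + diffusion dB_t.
d(-3*B_t^3 - 2*B_t^2 + 4*B_t - 4) = (-9*B_t - 2) dt + (-9*B_t^2 - 4*B_t + 4) dB_t

Itô's formula for f(B_t) gives d f(B_t) = f'(B_t) dB_t + (1/2) f''(B_t) dt. Compute derivatives of f(x) = -3*x^3 - 2*x^2 + 4*x - 4:
  f'(x)  = -9*x^2 - 4*x + 4
  f''(x) = -18*x - 4
Substitute x = B_t and multiply the f'' term by 1/2:
  drift     = (1/2) * (-18*x - 4) evaluated at B_t = -9*B_t - 2
  diffusion = (-9*x^2 - 4*x + 4) evaluated at B_t = -9*B_t^2 - 4*B_t + 4
Therefore d(-3*B_t^3 - 2*B_t^2 + 4*B_t - 4) = (-9*B_t - 2) dt + (-9*B_t^2 - 4*B_t + 4) dB_t.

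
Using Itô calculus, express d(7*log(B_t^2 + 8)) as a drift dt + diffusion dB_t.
d(7*log(B_t^2 + 8)) = (7*(8 - B_t^2)/(B_t^2 + 8)^2) dt + (14*B_t/(B_t^2 + 8)) dB_t

Itô's formula for f(B_t) gives d f(B_t) = f'(B_t) dB_t + (1/2) f''(B_t) dt. Compute derivatives of f(x) = 7*log(x^2 + 8):
  f'(x)  = 14*x/(x^2 + 8)
  f''(x) = 14*(8 - x^2)/(x^2 + 8)^2
Substitute x = B_t and multiply the f'' term by 1/2:
  drift     = (1/2) * (14*(8 - x^2)/(x^2 + 8)^2) evaluated at B_t = 7*(8 - B_t^2)/(B_t^2 + 8)^2
  diffusion = (14*x/(x^2 + 8)) evaluated at B_t = 14*B_t/(B_t^2 + 8)
Therefore d(7*log(B_t^2 + 8)) = (7*(8 - B_t^2)/(B_t^2 + 8)^2) dt + (14*B_t/(B_t^2 + 8)) dB_t.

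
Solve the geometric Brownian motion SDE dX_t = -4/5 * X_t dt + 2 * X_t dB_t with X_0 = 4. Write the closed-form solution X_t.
X_t = 4 * exp((-14/5) * t + (2) * B_t)

For GBM dX = mu X dt + sigma X dB with X_0 = x_0, apply Itô to Y = log X: dY = (mu - sigma^2/2) dt + sigma dB, so Y_t = log(x_0) + (mu - sigma^2/2) t + sigma B_t and hence X_t = x_0 * exp((mu - sigma^2/2) t + sigma B_t).
With mu = -4/5, sigma = 2, x_0 = 4, this gives:
  X_t = 4 * exp((-14/5) * t + (2) * B_t).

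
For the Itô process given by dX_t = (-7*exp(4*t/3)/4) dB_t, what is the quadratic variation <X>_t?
<X>_t = 147*exp(8*t/3)/128 - 147/128

For an Itô process dX_t = a(t) dt + b(t) dB_t, the quadratic variation is <X>_t = int_0^t b(s)^2 ds (the drift term does not contribute). Here b(s) = -7*exp(4*s/3)/4, so
  b(s)^2 = 49*exp(8*s/3)/16.
Integrating from 0 to t:
  <X>_t = int_0^t (49*exp(8*s/3)/16) ds = 147*exp(8*t/3)/128 - 147/128.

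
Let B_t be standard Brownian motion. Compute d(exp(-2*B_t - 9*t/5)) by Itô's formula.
d(exp(-2*B_t - 9*t/5)) = (exp(-2*B_t - 9*t/5)/5) dt + (-2*exp(-2*B_t - 9*t/5)) dB_t

Itô's formula for f(t, x): d f(t, B_t) = (f_t + (1/2) f_xx) dt + f_x dB_t. Compute partials of f(t, x) = exp(-9*t/5 - 2*x):
  f_t(t,x)  = -9*exp(-9*t/5 - 2*x)/5
  f_x(t,x)  = -2*exp(-9*t/5 - 2*x)
  f_xx(t,x) = 4*exp(-9*t/5 - 2*x)
Assemble drift = f_t + (1/2) f_xx = exp(-9*t/5 - 2*x)/5 and diffusion = f_x = -2*exp(-9*t/5 - 2*x). Substituting x = B_t:
  d(exp(-2*B_t - 9*t/5)) = (exp(-2*B_t - 9*t/5)/5) dt + (-2*exp(-2*B_t - 9*t/5)) dB_t.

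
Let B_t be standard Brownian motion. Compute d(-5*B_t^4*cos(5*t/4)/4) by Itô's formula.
d(-5*B_t^4*cos(5*t/4)/4) = (5*B_t^2*(5*B_t^2*sin(5*t/4) - 24*cos(5*t/4))/16) dt + (-5*B_t^3*cos(5*t/4)) dB_t

Itô's formula for f(t, x): d f(t, B_t) = (f_t + (1/2) f_xx) dt + f_x dB_t. Compute partials of f(t, x) = -5*x^4*cos(5*t/4)/4:
  f_t(t,x)  = 25*x^4*sin(5*t/4)/16
  f_x(t,x)  = -5*x^3*cos(5*t/4)
  f_xx(t,x) = -15*x^2*cos(5*t/4)
Assemble drift = f_t + (1/2) f_xx = 5*x^2*(5*x^2*sin(5*t/4) - 24*cos(5*t/4))/16 and diffusion = f_x = -5*x^3*cos(5*t/4). Substituting x = B_t:
  d(-5*B_t^4*cos(5*t/4)/4) = (5*B_t^2*(5*B_t^2*sin(5*t/4) - 24*cos(5*t/4))/16) dt + (-5*B_t^3*cos(5*t/4)) dB_t.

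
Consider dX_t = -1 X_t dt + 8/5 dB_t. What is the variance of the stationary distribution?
lim Var(X_t) = 32/25

The OU SDE dX = -theta X dt + sigma dB admits the integrating factor exp(theta t): d(exp(theta t) X_t) = sigma exp(theta t) dB_t. Integrating from 0 to t gives X_t = x_0 * exp(-theta t) + sigma * int_0^t exp(-theta (t-s)) dB_s for any initial x_0. The Itô integral has variance (by the Itô isometry) sigma^2 * int_0^t exp(-2 theta (t - s)) ds = sigma^2 * (1 - exp(-2 theta t)) / (2 theta), independent of x_0.
With theta = 1, sigma = 8/5:
  Var(X_t) = (8/5)^2 * (1 - exp(-2*1 t)) / (2 * 1) = 32/25 - 32*exp(-2*t)/25.
As t -> infinity, exp(-2*1 t) -> 0, so the stationary variance is sigma^2 / (2 theta) = 32/25.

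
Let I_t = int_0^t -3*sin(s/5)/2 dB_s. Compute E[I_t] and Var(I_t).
E[I_t] = 0; Var(I_t) = 9*t/8 - 45*sin(2*t/5)/16

The Itô integral of a deterministic integrand f(s) has mean 0 because each increment f(s) * (B_{s+ds} - B_s) has mean 0. By the Itô isometry:
  Var( int_0^t f(s) dB_s ) = E[ (int_0^t f(s) dB_s)^2 ] = int_0^t f(s)^2 ds.
Here f(s) = -3*sin(s/5)/2, so f(s)^2 = 9*sin(s/5)^2/4. Integrate:
  int_0^t (9*sin(s/5)^2/4) ds = 9*t/8 - 45*sin(2*t/5)/16.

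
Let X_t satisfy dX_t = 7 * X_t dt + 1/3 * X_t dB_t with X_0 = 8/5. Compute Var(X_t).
Var(X_t) = 64*(exp(t/9) - 1)*exp(14*t)/25

For GBM dX = mu X dt + sigma X dB with X_0 = x_0, apply Itô to Y = log X: dY = (mu - sigma^2/2) dt + sigma dB, so Y_t = log(x_0) + (mu - sigma^2/2) t + sigma B_t and hence X_t = x_0 * exp((mu - sigma^2/2) t + sigma B_t).
With mu = 7, sigma = 1/3, x_0 = 8/5, this gives:
  X_t = 8/5 * exp((125/18) * t + (1/3) * B_t).
Since sigma*B_t ~ Normal(0, sigma^2 t), E[exp(sigma*B_t)] = exp(sigma^2 t / 2); so E[X_t] = x_0 * exp((mu - sigma^2/2) t) * exp(sigma^2 t / 2) = x_0 * exp(mu t) = 8*exp(7*t)/5.
Var(X_t) = E[X_t^2] - (E[X_t])^2 = x_0^2 * exp(2 mu t) * (exp(sigma^2 t) - 1) = 64*(exp(t/9) - 1)*exp(14*t)/25.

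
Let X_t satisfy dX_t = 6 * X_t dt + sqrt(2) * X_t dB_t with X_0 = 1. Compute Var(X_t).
Var(X_t) = exp(14*t) - exp(12*t)

For GBM dX = mu X dt + sigma X dB with X_0 = x_0, apply Itô to Y = log X: dY = (mu - sigma^2/2) dt + sigma dB, so Y_t = log(x_0) + (mu - sigma^2/2) t + sigma B_t and hence X_t = x_0 * exp((mu - sigma^2/2) t + sigma B_t).
With mu = 6, sigma = sqrt(2), x_0 = 1, this gives:
  X_t = 1 * exp((5) * t + (sqrt(2)) * B_t).
Since sigma*B_t ~ Normal(0, sigma^2 t), E[exp(sigma*B_t)] = exp(sigma^2 t / 2); so E[X_t] = x_0 * exp((mu - sigma^2/2) t) * exp(sigma^2 t / 2) = x_0 * exp(mu t) = exp(6*t).
Var(X_t) = E[X_t^2] - (E[X_t])^2 = x_0^2 * exp(2 mu t) * (exp(sigma^2 t) - 1) = exp(14*t) - exp(12*t).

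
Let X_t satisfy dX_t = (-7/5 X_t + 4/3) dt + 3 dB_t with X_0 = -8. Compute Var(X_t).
Var(X_t) = 45/14 - 45*exp(-14*t/5)/14

The variance V(t) = Var(X_t) satisfies V'(t) = 2 a V(t) + c^2 with V(0) = 0 (drift coefficient is linear in X, diffusion is constant). With a = -7/5, c = 3, the solution is
  V(t) = (c^2 / (2 a)) * (exp(2 a t) - 1)
       = (3^2 / (2*(-7/5))) * (exp((-14/5) t) - 1)
       = 45/14 - 45*exp(-14*t/5)/14.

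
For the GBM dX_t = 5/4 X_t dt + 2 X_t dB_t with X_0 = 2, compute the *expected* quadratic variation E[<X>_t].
E[<X>_t] = 32*exp(13*t/2)/13 - 32/13

<X>_t = int_0^t (2 * X_s)^2 ds. Taking expectation inside the integral: E[<X>_t] = 2^2 * int_0^t E[X_s^2] ds. For GBM, E[X_s^2] = x_0^2 * exp((2 mu + sigma^2) s). Integrating:
  E[<X>_t] = 2^2 * 2^2 * (exp((2*(5/4) + 2^2) t) - 1) / (2*(5/4) + 2^2)
           = 2^2 * 2^2 * (exp((13/2) t) - 1) / (13/2) = 32*exp(13*t/2)/13 - 32/13.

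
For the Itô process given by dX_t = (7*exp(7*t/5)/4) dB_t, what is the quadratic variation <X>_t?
<X>_t = 35*exp(14*t/5)/32 - 35/32

For an Itô process dX_t = a(t) dt + b(t) dB_t, the quadratic variation is <X>_t = int_0^t b(s)^2 ds (the drift term does not contribute). Here b(s) = 7*exp(7*s/5)/4, so
  b(s)^2 = 49*exp(14*s/5)/16.
Integrating from 0 to t:
  <X>_t = int_0^t (49*exp(14*s/5)/16) ds = 35*exp(14*t/5)/32 - 35/32.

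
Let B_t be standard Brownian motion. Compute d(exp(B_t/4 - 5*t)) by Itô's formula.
d(exp(B_t/4 - 5*t)) = (-159*exp(B_t/4 - 5*t)/32) dt + (exp(B_t/4 - 5*t)/4) dB_t

Itô's formula for f(t, x): d f(t, B_t) = (f_t + (1/2) f_xx) dt + f_x dB_t. Compute partials of f(t, x) = exp(-5*t + x/4):
  f_t(t,x)  = -5*exp(-5*t + x/4)
  f_x(t,x)  = exp(-5*t + x/4)/4
  f_xx(t,x) = exp(-5*t + x/4)/16
Assemble drift = f_t + (1/2) f_xx = -159*exp(-5*t + x/4)/32 and diffusion = f_x = exp(-5*t + x/4)/4. Substituting x = B_t:
  d(exp(B_t/4 - 5*t)) = (-159*exp(B_t/4 - 5*t)/32) dt + (exp(B_t/4 - 5*t)/4) dB_t.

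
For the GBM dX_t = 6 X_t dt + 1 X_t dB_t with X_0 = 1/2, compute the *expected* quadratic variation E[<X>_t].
E[<X>_t] = exp(13*t)/52 - 1/52

<X>_t = int_0^t (1 * X_s)^2 ds. Taking expectation inside the integral: E[<X>_t] = 1^2 * int_0^t E[X_s^2] ds. For GBM, E[X_s^2] = x_0^2 * exp((2 mu + sigma^2) s). Integrating:
  E[<X>_t] = 1^2 * (1/2)^2 * (exp((2*6 + 1^2) t) - 1) / (2*6 + 1^2)
           = 1^2 * (1/2)^2 * (exp(13 t) - 1) / 13 = exp(13*t)/52 - 1/52.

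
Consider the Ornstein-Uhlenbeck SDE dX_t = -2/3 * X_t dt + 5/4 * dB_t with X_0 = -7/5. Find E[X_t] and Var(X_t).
E[X_t] = -7*exp(-2*t/3)/5; Var(X_t) = 75/64 - 75*exp(-4*t/3)/64

The OU SDE dX = -theta X dt + sigma dB admits the integrating factor exp(theta t): d(exp(theta t) X_t) = sigma exp(theta t) dB_t. Integrating from 0 to t:
  X_t = x_0 * exp(-theta t) + sigma * int_0^t exp(-theta (t-s)) dB_s.
The Itô integral has mean 0 and (by the Itô isometry) variance sigma^2 * int_0^t exp(-2 theta (t - s)) ds = sigma^2 * (1 - exp(-2 theta t)) / (2 theta).
With theta = 2/3, sigma = 5/4, x_0 = -7/5:
  E[X_t] = -7/5 * exp(-2/3 t) = -7*exp(-2*t/3)/5
  Var(X_t) = (5/4)^2 * (1 - exp(-2*2/3 t)) / (2 * 2/3) = 75/64 - 75*exp(-4*t/3)/64.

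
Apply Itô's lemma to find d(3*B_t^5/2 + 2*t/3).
d(3*B_t^5/2 + 2*t/3) = (15*B_t^3 + 2/3) dt + (15*B_t^4/2) dB_t

Itô's formula for f(t, x): d f(t, B_t) = (f_t + (1/2) f_xx) dt + f_x dB_t. Compute partials of f(t, x) = 2*t/3 + 3*x^5/2:
  f_t(t,x)  = 2/3
  f_x(t,x)  = 15*x^4/2
  f_xx(t,x) = 30*x^3
Assemble drift = f_t + (1/2) f_xx = 15*x^3 + 2/3 and diffusion = f_x = 15*x^4/2. Substituting x = B_t:
  d(3*B_t^5/2 + 2*t/3) = (15*B_t^3 + 2/3) dt + (15*B_t^4/2) dB_t.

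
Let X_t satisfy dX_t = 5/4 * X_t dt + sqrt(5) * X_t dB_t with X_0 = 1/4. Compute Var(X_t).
Var(X_t) = (exp(5*t) - 1)*exp(5*t/2)/16

For GBM dX = mu X dt + sigma X dB with X_0 = x_0, apply Itô to Y = log X: dY = (mu - sigma^2/2) dt + sigma dB, so Y_t = log(x_0) + (mu - sigma^2/2) t + sigma B_t and hence X_t = x_0 * exp((mu - sigma^2/2) t + sigma B_t).
With mu = 5/4, sigma = sqrt(5), x_0 = 1/4, this gives:
  X_t = 1/4 * exp((-5/4) * t + (sqrt(5)) * B_t).
Since sigma*B_t ~ Normal(0, sigma^2 t), E[exp(sigma*B_t)] = exp(sigma^2 t / 2); so E[X_t] = x_0 * exp((mu - sigma^2/2) t) * exp(sigma^2 t / 2) = x_0 * exp(mu t) = exp(5*t/4)/4.
Var(X_t) = E[X_t^2] - (E[X_t])^2 = x_0^2 * exp(2 mu t) * (exp(sigma^2 t) - 1) = (exp(5*t) - 1)*exp(5*t/2)/16.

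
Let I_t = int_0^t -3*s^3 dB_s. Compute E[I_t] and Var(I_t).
E[I_t] = 0; Var(I_t) = 9*t^7/7

The Itô integral of a deterministic integrand f(s) has mean 0 because each increment f(s) * (B_{s+ds} - B_s) has mean 0. By the Itô isometry:
  Var( int_0^t f(s) dB_s ) = E[ (int_0^t f(s) dB_s)^2 ] = int_0^t f(s)^2 ds.
Here f(s) = -3*s^3, so f(s)^2 = 9*s^6. Integrate:
  int_0^t (9*s^6) ds = 9*t^7/7.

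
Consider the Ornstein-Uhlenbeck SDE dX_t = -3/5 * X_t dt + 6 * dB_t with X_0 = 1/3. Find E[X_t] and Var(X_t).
E[X_t] = exp(-3*t/5)/3; Var(X_t) = 30 - 30*exp(-6*t/5)

The OU SDE dX = -theta X dt + sigma dB admits the integrating factor exp(theta t): d(exp(theta t) X_t) = sigma exp(theta t) dB_t. Integrating from 0 to t:
  X_t = x_0 * exp(-theta t) + sigma * int_0^t exp(-theta (t-s)) dB_s.
The Itô integral has mean 0 and (by the Itô isometry) variance sigma^2 * int_0^t exp(-2 theta (t - s)) ds = sigma^2 * (1 - exp(-2 theta t)) / (2 theta).
With theta = 3/5, sigma = 6, x_0 = 1/3:
  E[X_t] = 1/3 * exp(-3/5 t) = exp(-3*t/5)/3
  Var(X_t) = (6)^2 * (1 - exp(-2*3/5 t)) / (2 * 3/5) = 30 - 30*exp(-6*t/5).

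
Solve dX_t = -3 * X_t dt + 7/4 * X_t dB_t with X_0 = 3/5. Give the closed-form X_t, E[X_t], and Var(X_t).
X_t = 3/5 * exp((-145/32) t + (7/4) B_t); E[X_t] = 3*exp(-3*t)/5; Var(X_t) = (9*exp(49*t/16) - 9)*exp(-6*t)/25

For GBM dX = mu X dt + sigma X dB with X_0 = x_0, apply Itô to Y = log X: dY = (mu - sigma^2/2) dt + sigma dB, so Y_t = log(x_0) + (mu - sigma^2/2) t + sigma B_t and hence X_t = x_0 * exp((mu - sigma^2/2) t + sigma B_t).
With mu = -3, sigma = 7/4, x_0 = 3/5, this gives:
  X_t = 3/5 * exp((-145/32) * t + (7/4) * B_t).
Since sigma*B_t ~ Normal(0, sigma^2 t), E[exp(sigma*B_t)] = exp(sigma^2 t / 2); so E[X_t] = x_0 * exp((mu - sigma^2/2) t) * exp(sigma^2 t / 2) = x_0 * exp(mu t) = 3*exp(-3*t)/5.
Var(X_t) = E[X_t^2] - (E[X_t])^2 = x_0^2 * exp(2 mu t) * (exp(sigma^2 t) - 1) = (9*exp(49*t/16) - 9)*exp(-6*t)/25.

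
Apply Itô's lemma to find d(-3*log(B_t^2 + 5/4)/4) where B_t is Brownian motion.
d(-3*log(B_t^2 + 5/4)/4) = (3*(4*B_t^2 - 5)/(4*B_t^2 + 5)^2) dt + (-6*B_t/(4*B_t^2 + 5)) dB_t

Itô's formula for f(B_t) gives d f(B_t) = f'(B_t) dB_t + (1/2) f''(B_t) dt. Compute derivatives of f(x) = -3*log(x^2 + 5/4)/4:
  f'(x)  = -6*x/(4*x^2 + 5)
  f''(x) = 6*(4*x^2 - 5)/(4*x^2 + 5)^2
Substitute x = B_t and multiply the f'' term by 1/2:
  drift     = (1/2) * (6*(4*x^2 - 5)/(4*x^2 + 5)^2) evaluated at B_t = 3*(4*B_t^2 - 5)/(4*B_t^2 + 5)^2
  diffusion = (-6*x/(4*x^2 + 5)) evaluated at B_t = -6*B_t/(4*B_t^2 + 5)
Therefore d(-3*log(B_t^2 + 5/4)/4) = (3*(4*B_t^2 - 5)/(4*B_t^2 + 5)^2) dt + (-6*B_t/(4*B_t^2 + 5)) dB_t.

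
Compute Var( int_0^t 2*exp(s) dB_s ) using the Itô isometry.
Var = 2*exp(2*t) - 2

The Itô integral of a deterministic integrand f(s) has mean 0 because each increment f(s) * (B_{s+ds} - B_s) has mean 0. By the Itô isometry:
  Var( int_0^t f(s) dB_s ) = E[ (int_0^t f(s) dB_s)^2 ] = int_0^t f(s)^2 ds.
Here f(s) = 2*exp(s), so f(s)^2 = 4*exp(2*s). Integrate:
  int_0^t (4*exp(2*s)) ds = 2*exp(2*t) - 2.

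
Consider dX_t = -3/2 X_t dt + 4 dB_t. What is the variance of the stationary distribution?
lim Var(X_t) = 16/3

The OU SDE dX = -theta X dt + sigma dB admits the integrating factor exp(theta t): d(exp(theta t) X_t) = sigma exp(theta t) dB_t. Integrating from 0 to t gives X_t = x_0 * exp(-theta t) + sigma * int_0^t exp(-theta (t-s)) dB_s for any initial x_0. The Itô integral has variance (by the Itô isometry) sigma^2 * int_0^t exp(-2 theta (t - s)) ds = sigma^2 * (1 - exp(-2 theta t)) / (2 theta), independent of x_0.
With theta = 3/2, sigma = 4:
  Var(X_t) = (4)^2 * (1 - exp(-2*3/2 t)) / (2 * 3/2) = 16/3 - 16*exp(-3*t)/3.
As t -> infinity, exp(-2*3/2 t) -> 0, so the stationary variance is sigma^2 / (2 theta) = 16/3.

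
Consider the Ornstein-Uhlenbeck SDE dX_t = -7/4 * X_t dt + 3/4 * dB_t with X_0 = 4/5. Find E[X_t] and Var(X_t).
E[X_t] = 4*exp(-7*t/4)/5; Var(X_t) = 9/56 - 9*exp(-7*t/2)/56

The OU SDE dX = -theta X dt + sigma dB admits the integrating factor exp(theta t): d(exp(theta t) X_t) = sigma exp(theta t) dB_t. Integrating from 0 to t:
  X_t = x_0 * exp(-theta t) + sigma * int_0^t exp(-theta (t-s)) dB_s.
The Itô integral has mean 0 and (by the Itô isometry) variance sigma^2 * int_0^t exp(-2 theta (t - s)) ds = sigma^2 * (1 - exp(-2 theta t)) / (2 theta).
With theta = 7/4, sigma = 3/4, x_0 = 4/5:
  E[X_t] = 4/5 * exp(-7/4 t) = 4*exp(-7*t/4)/5
  Var(X_t) = (3/4)^2 * (1 - exp(-2*7/4 t)) / (2 * 7/4) = 9/56 - 9*exp(-7*t/2)/56.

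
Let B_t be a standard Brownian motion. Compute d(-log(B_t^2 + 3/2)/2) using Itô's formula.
d(-log(B_t^2 + 3/2)/2) = ((2*B_t^2 - 3)/(2*B_t^2 + 3)^2) dt + (-2*B_t/(2*B_t^2 + 3)) dB_t

Itô's formula for f(B_t) gives d f(B_t) = f'(B_t) dB_t + (1/2) f''(B_t) dt. Compute derivatives of f(x) = -log(x^2 + 3/2)/2:
  f'(x)  = -2*x/(2*x^2 + 3)
  f''(x) = 2*(2*x^2 - 3)/(2*x^2 + 3)^2
Substitute x = B_t and multiply the f'' term by 1/2:
  drift     = (1/2) * (2*(2*x^2 - 3)/(2*x^2 + 3)^2) evaluated at B_t = (2*B_t^2 - 3)/(2*B_t^2 + 3)^2
  diffusion = (-2*x/(2*x^2 + 3)) evaluated at B_t = -2*B_t/(2*B_t^2 + 3)
Therefore d(-log(B_t^2 + 3/2)/2) = ((2*B_t^2 - 3)/(2*B_t^2 + 3)^2) dt + (-2*B_t/(2*B_t^2 + 3)) dB_t.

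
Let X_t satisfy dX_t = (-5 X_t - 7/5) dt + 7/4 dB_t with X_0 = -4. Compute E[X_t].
E[X_t] = -7/25 - 93*exp(-5*t)/25

Taking expectations and using E[dB_t] = 0, the mean m(t) = E[X_t] satisfies the ODE m'(t) = a m(t) + b with m(0) = x_0. With a = -5, b = -7/5, x_0 = -4, the solution is
  m(t) = x_0 * exp(a t) + (b/a) * (exp(a t) - 1)
       = (-4) * exp((-5) t) + ((-7/5)/(-5)) * (exp((-5) t) - 1)
       = -7/25 - 93*exp(-5*t)/25.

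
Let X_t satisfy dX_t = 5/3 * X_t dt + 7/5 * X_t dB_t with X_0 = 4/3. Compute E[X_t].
E[X_t] = 4*exp(5*t/3)/3

For GBM dX = mu X dt + sigma X dB with X_0 = x_0, apply Itô to Y = log X: dY = (mu - sigma^2/2) dt + sigma dB, so Y_t = log(x_0) + (mu - sigma^2/2) t + sigma B_t and hence X_t = x_0 * exp((mu - sigma^2/2) t + sigma B_t).
With mu = 5/3, sigma = 7/5, x_0 = 4/3, this gives:
  X_t = 4/3 * exp((103/150) * t + (7/5) * B_t).
Since sigma*B_t ~ Normal(0, sigma^2 t), E[exp(sigma*B_t)] = exp(sigma^2 t / 2); so E[X_t] = x_0 * exp((mu - sigma^2/2) t) * exp(sigma^2 t / 2) = x_0 * exp(mu t) = 4*exp(5*t/3)/3.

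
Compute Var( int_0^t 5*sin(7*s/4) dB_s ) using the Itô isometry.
Var = 25*t/2 - 25*sin(7*t/2)/7

The Itô integral of a deterministic integrand f(s) has mean 0 because each increment f(s) * (B_{s+ds} - B_s) has mean 0. By the Itô isometry:
  Var( int_0^t f(s) dB_s ) = E[ (int_0^t f(s) dB_s)^2 ] = int_0^t f(s)^2 ds.
Here f(s) = 5*sin(7*s/4), so f(s)^2 = 25*sin(7*s/4)^2. Integrate:
  int_0^t (25*sin(7*s/4)^2) ds = 25*t/2 - 25*sin(7*t/2)/7.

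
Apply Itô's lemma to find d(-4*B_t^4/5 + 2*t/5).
d(-4*B_t^4/5 + 2*t/5) = (2/5 - 24*B_t^2/5) dt + (-16*B_t^3/5) dB_t

Itô's formula for f(t, x): d f(t, B_t) = (f_t + (1/2) f_xx) dt + f_x dB_t. Compute partials of f(t, x) = 2*t/5 - 4*x^4/5:
  f_t(t,x)  = 2/5
  f_x(t,x)  = -16*x^3/5
  f_xx(t,x) = -48*x^2/5
Assemble drift = f_t + (1/2) f_xx = 2/5 - 24*x^2/5 and diffusion = f_x = -16*x^3/5. Substituting x = B_t:
  d(-4*B_t^4/5 + 2*t/5) = (2/5 - 24*B_t^2/5) dt + (-16*B_t^3/5) dB_t.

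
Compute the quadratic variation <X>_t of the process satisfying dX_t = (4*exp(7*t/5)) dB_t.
<X>_t = 40*exp(14*t/5)/7 - 40/7

For an Itô process dX_t = a(t) dt + b(t) dB_t, the quadratic variation is <X>_t = int_0^t b(s)^2 ds (the drift term does not contribute). Here b(s) = 4*exp(7*s/5), so
  b(s)^2 = 16*exp(14*s/5).
Integrating from 0 to t:
  <X>_t = int_0^t (16*exp(14*s/5)) ds = 40*exp(14*t/5)/7 - 40/7.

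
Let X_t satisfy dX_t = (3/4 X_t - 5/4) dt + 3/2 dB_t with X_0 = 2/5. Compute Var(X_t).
Var(X_t) = 3*exp(3*t/2)/2 - 3/2

The variance V(t) = Var(X_t) satisfies V'(t) = 2 a V(t) + c^2 with V(0) = 0 (drift coefficient is linear in X, diffusion is constant). With a = 3/4, c = 3/2, the solution is
  V(t) = (c^2 / (2 a)) * (exp(2 a t) - 1)
       = ((3/2)^2 / (2*(3/4))) * (exp((3/2) t) - 1)
       = 3*exp(3*t/2)/2 - 3/2.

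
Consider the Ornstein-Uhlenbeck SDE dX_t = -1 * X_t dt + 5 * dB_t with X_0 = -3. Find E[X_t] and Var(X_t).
E[X_t] = -3*exp(-t); Var(X_t) = 25/2 - 25*exp(-2*t)/2

The OU SDE dX = -theta X dt + sigma dB admits the integrating factor exp(theta t): d(exp(theta t) X_t) = sigma exp(theta t) dB_t. Integrating from 0 to t:
  X_t = x_0 * exp(-theta t) + sigma * int_0^t exp(-theta (t-s)) dB_s.
The Itô integral has mean 0 and (by the Itô isometry) variance sigma^2 * int_0^t exp(-2 theta (t - s)) ds = sigma^2 * (1 - exp(-2 theta t)) / (2 theta).
With theta = 1, sigma = 5, x_0 = -3:
  E[X_t] = -3 * exp(-1 t) = -3*exp(-t)
  Var(X_t) = (5)^2 * (1 - exp(-2*1 t)) / (2 * 1) = 25/2 - 25*exp(-2*t)/2.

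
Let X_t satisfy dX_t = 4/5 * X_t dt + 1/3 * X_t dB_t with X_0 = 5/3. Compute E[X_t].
E[X_t] = 5*exp(4*t/5)/3

For GBM dX = mu X dt + sigma X dB with X_0 = x_0, apply Itô to Y = log X: dY = (mu - sigma^2/2) dt + sigma dB, so Y_t = log(x_0) + (mu - sigma^2/2) t + sigma B_t and hence X_t = x_0 * exp((mu - sigma^2/2) t + sigma B_t).
With mu = 4/5, sigma = 1/3, x_0 = 5/3, this gives:
  X_t = 5/3 * exp((67/90) * t + (1/3) * B_t).
Since sigma*B_t ~ Normal(0, sigma^2 t), E[exp(sigma*B_t)] = exp(sigma^2 t / 2); so E[X_t] = x_0 * exp((mu - sigma^2/2) t) * exp(sigma^2 t / 2) = x_0 * exp(mu t) = 5*exp(4*t/5)/3.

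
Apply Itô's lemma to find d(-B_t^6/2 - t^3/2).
d(-B_t^6/2 - t^3/2) = (-15*B_t^4/2 - 3*t^2/2) dt + (-3*B_t^5) dB_t

Itô's formula for f(t, x): d f(t, B_t) = (f_t + (1/2) f_xx) dt + f_x dB_t. Compute partials of f(t, x) = -t^3/2 - x^6/2:
  f_t(t,x)  = -3*t^2/2
  f_x(t,x)  = -3*x^5
  f_xx(t,x) = -15*x^4
Assemble drift = f_t + (1/2) f_xx = -3*t^2/2 - 15*x^4/2 and diffusion = f_x = -3*x^5. Substituting x = B_t:
  d(-B_t^6/2 - t^3/2) = (-15*B_t^4/2 - 3*t^2/2) dt + (-3*B_t^5) dB_t.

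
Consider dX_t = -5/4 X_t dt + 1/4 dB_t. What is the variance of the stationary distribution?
lim Var(X_t) = 1/40

The OU SDE dX = -theta X dt + sigma dB admits the integrating factor exp(theta t): d(exp(theta t) X_t) = sigma exp(theta t) dB_t. Integrating from 0 to t gives X_t = x_0 * exp(-theta t) + sigma * int_0^t exp(-theta (t-s)) dB_s for any initial x_0. The Itô integral has variance (by the Itô isometry) sigma^2 * int_0^t exp(-2 theta (t - s)) ds = sigma^2 * (1 - exp(-2 theta t)) / (2 theta), independent of x_0.
With theta = 5/4, sigma = 1/4:
  Var(X_t) = (1/4)^2 * (1 - exp(-2*5/4 t)) / (2 * 5/4) = 1/40 - exp(-5*t/2)/40.
As t -> infinity, exp(-2*5/4 t) -> 0, so the stationary variance is sigma^2 / (2 theta) = 1/40.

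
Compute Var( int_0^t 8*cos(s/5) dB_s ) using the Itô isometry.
Var = 32*t + 80*sin(2*t/5)

The Itô integral of a deterministic integrand f(s) has mean 0 because each increment f(s) * (B_{s+ds} - B_s) has mean 0. By the Itô isometry:
  Var( int_0^t f(s) dB_s ) = E[ (int_0^t f(s) dB_s)^2 ] = int_0^t f(s)^2 ds.
Here f(s) = 8*cos(s/5), so f(s)^2 = 64*cos(s/5)^2. Integrate:
  int_0^t (64*cos(s/5)^2) ds = 32*t + 80*sin(2*t/5).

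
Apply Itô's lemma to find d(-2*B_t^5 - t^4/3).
d(-2*B_t^5 - t^4/3) = (-20*B_t^3 - 4*t^3/3) dt + (-10*B_t^4) dB_t

Itô's formula for f(t, x): d f(t, B_t) = (f_t + (1/2) f_xx) dt + f_x dB_t. Compute partials of f(t, x) = -t^4/3 - 2*x^5:
  f_t(t,x)  = -4*t^3/3
  f_x(t,x)  = -10*x^4
  f_xx(t,x) = -40*x^3
Assemble drift = f_t + (1/2) f_xx = -4*t^3/3 - 20*x^3 and diffusion = f_x = -10*x^4. Substituting x = B_t:
  d(-2*B_t^5 - t^4/3) = (-20*B_t^3 - 4*t^3/3) dt + (-10*B_t^4) dB_t.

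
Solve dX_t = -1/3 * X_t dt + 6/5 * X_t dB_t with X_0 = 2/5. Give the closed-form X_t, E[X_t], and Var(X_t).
X_t = 2/5 * exp((-79/75) t + (6/5) B_t); E[X_t] = 2*exp(-t/3)/5; Var(X_t) = (4*exp(36*t/25) - 4)*exp(-2*t/3)/25

For GBM dX = mu X dt + sigma X dB with X_0 = x_0, apply Itô to Y = log X: dY = (mu - sigma^2/2) dt + sigma dB, so Y_t = log(x_0) + (mu - sigma^2/2) t + sigma B_t and hence X_t = x_0 * exp((mu - sigma^2/2) t + sigma B_t).
With mu = -1/3, sigma = 6/5, x_0 = 2/5, this gives:
  X_t = 2/5 * exp((-79/75) * t + (6/5) * B_t).
Since sigma*B_t ~ Normal(0, sigma^2 t), E[exp(sigma*B_t)] = exp(sigma^2 t / 2); so E[X_t] = x_0 * exp((mu - sigma^2/2) t) * exp(sigma^2 t / 2) = x_0 * exp(mu t) = 2*exp(-t/3)/5.
Var(X_t) = E[X_t^2] - (E[X_t])^2 = x_0^2 * exp(2 mu t) * (exp(sigma^2 t) - 1) = (4*exp(36*t/25) - 4)*exp(-2*t/3)/25.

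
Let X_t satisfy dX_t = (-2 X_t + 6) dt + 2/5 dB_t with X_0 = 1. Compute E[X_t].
E[X_t] = 3 - 2*exp(-2*t)

Taking expectations and using E[dB_t] = 0, the mean m(t) = E[X_t] satisfies the ODE m'(t) = a m(t) + b with m(0) = x_0. With a = -2, b = 6, x_0 = 1, the solution is
  m(t) = x_0 * exp(a t) + (b/a) * (exp(a t) - 1)
       = 1 * exp((-2) t) + (6/(-2)) * (exp((-2) t) - 1)
       = 3 - 2*exp(-2*t).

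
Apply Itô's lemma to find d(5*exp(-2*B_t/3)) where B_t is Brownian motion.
d(5*exp(-2*B_t/3)) = (10*exp(-2*B_t/3)/9) dt + (-10*exp(-2*B_t/3)/3) dB_t

Itô's formula for f(B_t) gives d f(B_t) = f'(B_t) dB_t + (1/2) f''(B_t) dt. Compute derivatives of f(x) = 5*exp(-2*x/3):
  f'(x)  = -10*exp(-2*x/3)/3
  f''(x) = 20*exp(-2*x/3)/9
Substitute x = B_t and multiply the f'' term by 1/2:
  drift     = (1/2) * (20*exp(-2*x/3)/9) evaluated at B_t = 10*exp(-2*B_t/3)/9
  diffusion = (-10*exp(-2*x/3)/3) evaluated at B_t = -10*exp(-2*B_t/3)/3
Therefore d(5*exp(-2*B_t/3)) = (10*exp(-2*B_t/3)/9) dt + (-10*exp(-2*B_t/3)/3) dB_t.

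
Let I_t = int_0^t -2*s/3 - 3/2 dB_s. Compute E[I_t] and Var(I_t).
E[I_t] = 0; Var(I_t) = t*(16*t^2 + 108*t + 243)/108

The Itô integral of a deterministic integrand f(s) has mean 0 because each increment f(s) * (B_{s+ds} - B_s) has mean 0. By the Itô isometry:
  Var( int_0^t f(s) dB_s ) = E[ (int_0^t f(s) dB_s)^2 ] = int_0^t f(s)^2 ds.
Here f(s) = -2*s/3 - 3/2, so f(s)^2 = (4*s + 9)^2/36. Integrate:
  int_0^t ((4*s + 9)^2/36) ds = t*(16*t^2 + 108*t + 243)/108.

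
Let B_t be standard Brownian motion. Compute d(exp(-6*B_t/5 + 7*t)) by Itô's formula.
d(exp(-6*B_t/5 + 7*t)) = (193*exp(-6*B_t/5 + 7*t)/25) dt + (-6*exp(-6*B_t/5 + 7*t)/5) dB_t

Itô's formula for f(t, x): d f(t, B_t) = (f_t + (1/2) f_xx) dt + f_x dB_t. Compute partials of f(t, x) = exp(7*t - 6*x/5):
  f_t(t,x)  = 7*exp(7*t - 6*x/5)
  f_x(t,x)  = -6*exp(7*t - 6*x/5)/5
  f_xx(t,x) = 36*exp(7*t - 6*x/5)/25
Assemble drift = f_t + (1/2) f_xx = 193*exp(7*t - 6*x/5)/25 and diffusion = f_x = -6*exp(7*t - 6*x/5)/5. Substituting x = B_t:
  d(exp(-6*B_t/5 + 7*t)) = (193*exp(-6*B_t/5 + 7*t)/25) dt + (-6*exp(-6*B_t/5 + 7*t)/5) dB_t.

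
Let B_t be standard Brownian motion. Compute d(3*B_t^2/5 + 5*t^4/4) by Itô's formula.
d(3*B_t^2/5 + 5*t^4/4) = (5*t^3 + 3/5) dt + (6*B_t/5) dB_t

Itô's formula for f(t, x): d f(t, B_t) = (f_t + (1/2) f_xx) dt + f_x dB_t. Compute partials of f(t, x) = 5*t^4/4 + 3*x^2/5:
  f_t(t,x)  = 5*t^3
  f_x(t,x)  = 6*x/5
  f_xx(t,x) = 6/5
Assemble drift = f_t + (1/2) f_xx = 5*t^3 + 3/5 and diffusion = f_x = 6*x/5. Substituting x = B_t:
  d(3*B_t^2/5 + 5*t^4/4) = (5*t^3 + 3/5) dt + (6*B_t/5) dB_t.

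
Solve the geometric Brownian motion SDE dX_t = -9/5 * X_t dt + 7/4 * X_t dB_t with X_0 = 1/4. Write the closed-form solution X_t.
X_t = 1/4 * exp((-533/160) * t + (7/4) * B_t)

For GBM dX = mu X dt + sigma X dB with X_0 = x_0, apply Itô to Y = log X: dY = (mu - sigma^2/2) dt + sigma dB, so Y_t = log(x_0) + (mu - sigma^2/2) t + sigma B_t and hence X_t = x_0 * exp((mu - sigma^2/2) t + sigma B_t).
With mu = -9/5, sigma = 7/4, x_0 = 1/4, this gives:
  X_t = 1/4 * exp((-533/160) * t + (7/4) * B_t).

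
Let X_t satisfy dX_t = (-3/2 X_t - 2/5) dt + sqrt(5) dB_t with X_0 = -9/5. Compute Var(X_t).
Var(X_t) = 5/3 - 5*exp(-3*t)/3

The variance V(t) = Var(X_t) satisfies V'(t) = 2 a V(t) + c^2 with V(0) = 0 (drift coefficient is linear in X, diffusion is constant). With a = -3/2, c = sqrt(5), the solution is
  V(t) = (c^2 / (2 a)) * (exp(2 a t) - 1)
       = (sqrt(5)^2 / (2*(-3/2))) * (exp((-3) t) - 1)
       = 5/3 - 5*exp(-3*t)/3.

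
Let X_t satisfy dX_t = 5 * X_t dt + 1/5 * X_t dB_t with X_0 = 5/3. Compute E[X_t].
E[X_t] = 5*exp(5*t)/3

For GBM dX = mu X dt + sigma X dB with X_0 = x_0, apply Itô to Y = log X: dY = (mu - sigma^2/2) dt + sigma dB, so Y_t = log(x_0) + (mu - sigma^2/2) t + sigma B_t and hence X_t = x_0 * exp((mu - sigma^2/2) t + sigma B_t).
With mu = 5, sigma = 1/5, x_0 = 5/3, this gives:
  X_t = 5/3 * exp((249/50) * t + (1/5) * B_t).
Since sigma*B_t ~ Normal(0, sigma^2 t), E[exp(sigma*B_t)] = exp(sigma^2 t / 2); so E[X_t] = x_0 * exp((mu - sigma^2/2) t) * exp(sigma^2 t / 2) = x_0 * exp(mu t) = 5*exp(5*t)/3.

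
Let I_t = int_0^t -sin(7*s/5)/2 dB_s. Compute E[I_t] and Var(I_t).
E[I_t] = 0; Var(I_t) = t/8 - 5*sin(14*t/5)/112

The Itô integral of a deterministic integrand f(s) has mean 0 because each increment f(s) * (B_{s+ds} - B_s) has mean 0. By the Itô isometry:
  Var( int_0^t f(s) dB_s ) = E[ (int_0^t f(s) dB_s)^2 ] = int_0^t f(s)^2 ds.
Here f(s) = -sin(7*s/5)/2, so f(s)^2 = sin(7*s/5)^2/4. Integrate:
  int_0^t (sin(7*s/5)^2/4) ds = t/8 - 5*sin(14*t/5)/112.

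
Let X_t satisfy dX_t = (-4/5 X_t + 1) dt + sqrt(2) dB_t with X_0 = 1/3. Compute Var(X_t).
Var(X_t) = 5/4 - 5*exp(-8*t/5)/4

The variance V(t) = Var(X_t) satisfies V'(t) = 2 a V(t) + c^2 with V(0) = 0 (drift coefficient is linear in X, diffusion is constant). With a = -4/5, c = sqrt(2), the solution is
  V(t) = (c^2 / (2 a)) * (exp(2 a t) - 1)
       = (sqrt(2)^2 / (2*(-4/5))) * (exp((-8/5) t) - 1)
       = 5/4 - 5*exp(-8*t/5)/4.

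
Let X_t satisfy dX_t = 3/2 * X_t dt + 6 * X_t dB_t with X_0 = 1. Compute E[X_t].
E[X_t] = exp(3*t/2)

For GBM dX = mu X dt + sigma X dB with X_0 = x_0, apply Itô to Y = log X: dY = (mu - sigma^2/2) dt + sigma dB, so Y_t = log(x_0) + (mu - sigma^2/2) t + sigma B_t and hence X_t = x_0 * exp((mu - sigma^2/2) t + sigma B_t).
With mu = 3/2, sigma = 6, x_0 = 1, this gives:
  X_t = 1 * exp((-33/2) * t + (6) * B_t).
Since sigma*B_t ~ Normal(0, sigma^2 t), E[exp(sigma*B_t)] = exp(sigma^2 t / 2); so E[X_t] = x_0 * exp((mu - sigma^2/2) t) * exp(sigma^2 t / 2) = x_0 * exp(mu t) = exp(3*t/2).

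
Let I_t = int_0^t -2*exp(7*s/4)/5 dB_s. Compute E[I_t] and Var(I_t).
E[I_t] = 0; Var(I_t) = 8*exp(7*t/2)/175 - 8/175

The Itô integral of a deterministic integrand f(s) has mean 0 because each increment f(s) * (B_{s+ds} - B_s) has mean 0. By the Itô isometry:
  Var( int_0^t f(s) dB_s ) = E[ (int_0^t f(s) dB_s)^2 ] = int_0^t f(s)^2 ds.
Here f(s) = -2*exp(7*s/4)/5, so f(s)^2 = 4*exp(7*s/2)/25. Integrate:
  int_0^t (4*exp(7*s/2)/25) ds = 8*exp(7*t/2)/175 - 8/175.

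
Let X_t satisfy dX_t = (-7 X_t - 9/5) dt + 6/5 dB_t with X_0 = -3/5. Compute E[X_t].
E[X_t] = -9/35 - 12*exp(-7*t)/35

Taking expectations and using E[dB_t] = 0, the mean m(t) = E[X_t] satisfies the ODE m'(t) = a m(t) + b with m(0) = x_0. With a = -7, b = -9/5, x_0 = -3/5, the solution is
  m(t) = x_0 * exp(a t) + (b/a) * (exp(a t) - 1)
       = (-3/5) * exp((-7) t) + ((-9/5)/(-7)) * (exp((-7) t) - 1)
       = -9/35 - 12*exp(-7*t)/35.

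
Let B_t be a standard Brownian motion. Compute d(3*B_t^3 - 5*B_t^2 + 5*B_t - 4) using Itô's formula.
d(3*B_t^3 - 5*B_t^2 + 5*B_t - 4) = (9*B_t - 5) dt + (9*B_t^2 - 10*B_t + 5) dB_t

Itô's formula for f(B_t) gives d f(B_t) = f'(B_t) dB_t + (1/2) f''(B_t) dt. Compute derivatives of f(x) = 3*x^3 - 5*x^2 + 5*x - 4:
  f'(x)  = 9*x^2 - 10*x + 5
  f''(x) = 18*x - 10
Substitute x = B_t and multiply the f'' term by 1/2:
  drift     = (1/2) * (18*x - 10) evaluated at B_t = 9*B_t - 5
  diffusion = (9*x^2 - 10*x + 5) evaluated at B_t = 9*B_t^2 - 10*B_t + 5
Therefore d(3*B_t^3 - 5*B_t^2 + 5*B_t - 4) = (9*B_t - 5) dt + (9*B_t^2 - 10*B_t + 5) dB_t.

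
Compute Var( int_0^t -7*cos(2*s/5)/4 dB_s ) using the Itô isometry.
Var = 49*t/32 + 245*sin(4*t/5)/128

The Itô integral of a deterministic integrand f(s) has mean 0 because each increment f(s) * (B_{s+ds} - B_s) has mean 0. By the Itô isometry:
  Var( int_0^t f(s) dB_s ) = E[ (int_0^t f(s) dB_s)^2 ] = int_0^t f(s)^2 ds.
Here f(s) = -7*cos(2*s/5)/4, so f(s)^2 = 49*cos(2*s/5)^2/16. Integrate:
  int_0^t (49*cos(2*s/5)^2/16) ds = 49*t/32 + 245*sin(4*t/5)/128.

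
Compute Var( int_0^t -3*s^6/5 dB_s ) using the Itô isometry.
Var = 9*t^13/325

The Itô integral of a deterministic integrand f(s) has mean 0 because each increment f(s) * (B_{s+ds} - B_s) has mean 0. By the Itô isometry:
  Var( int_0^t f(s) dB_s ) = E[ (int_0^t f(s) dB_s)^2 ] = int_0^t f(s)^2 ds.
Here f(s) = -3*s^6/5, so f(s)^2 = 9*s^12/25. Integrate:
  int_0^t (9*s^12/25) ds = 9*t^13/325.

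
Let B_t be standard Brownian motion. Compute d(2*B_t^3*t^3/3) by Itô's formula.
d(2*B_t^3*t^3/3) = (2*B_t*t^2*(B_t^2 + t)) dt + (2*B_t^2*t^3) dB_t

Itô's formula for f(t, x): d f(t, B_t) = (f_t + (1/2) f_xx) dt + f_x dB_t. Compute partials of f(t, x) = 2*t^3*x^3/3:
  f_t(t,x)  = 2*t^2*x^3
  f_x(t,x)  = 2*t^3*x^2
  f_xx(t,x) = 4*t^3*x
Assemble drift = f_t + (1/2) f_xx = 2*t^2*x*(t + x^2) and diffusion = f_x = 2*t^3*x^2. Substituting x = B_t:
  d(2*B_t^3*t^3/3) = (2*B_t*t^2*(B_t^2 + t)) dt + (2*B_t^2*t^3) dB_t.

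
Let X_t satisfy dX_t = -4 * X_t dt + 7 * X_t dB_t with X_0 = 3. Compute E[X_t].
E[X_t] = 3*exp(-4*t)

For GBM dX = mu X dt + sigma X dB with X_0 = x_0, apply Itô to Y = log X: dY = (mu - sigma^2/2) dt + sigma dB, so Y_t = log(x_0) + (mu - sigma^2/2) t + sigma B_t and hence X_t = x_0 * exp((mu - sigma^2/2) t + sigma B_t).
With mu = -4, sigma = 7, x_0 = 3, this gives:
  X_t = 3 * exp((-57/2) * t + (7) * B_t).
Since sigma*B_t ~ Normal(0, sigma^2 t), E[exp(sigma*B_t)] = exp(sigma^2 t / 2); so E[X_t] = x_0 * exp((mu - sigma^2/2) t) * exp(sigma^2 t / 2) = x_0 * exp(mu t) = 3*exp(-4*t).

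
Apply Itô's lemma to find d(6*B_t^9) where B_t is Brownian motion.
d(6*B_t^9) = (216*B_t^7) dt + (54*B_t^8) dB_t

Itô's formula for f(B_t) gives d f(B_t) = f'(B_t) dB_t + (1/2) f''(B_t) dt. Compute derivatives of f(x) = 6*x^9:
  f'(x)  = 54*x^8
  f''(x) = 432*x^7
Substitute x = B_t and multiply the f'' term by 1/2:
  drift     = (1/2) * (432*x^7) evaluated at B_t = 216*B_t^7
  diffusion = (54*x^8) evaluated at B_t = 54*B_t^8
Therefore d(6*B_t^9) = (216*B_t^7) dt + (54*B_t^8) dB_t.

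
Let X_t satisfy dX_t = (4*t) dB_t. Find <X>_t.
<X>_t = 16*t^3/3

For an Itô process dX_t = a(t) dt + b(t) dB_t, the quadratic variation is <X>_t = int_0^t b(s)^2 ds (the drift term does not contribute). Here b(s) = 4*s, so
  b(s)^2 = 16*s^2.
Integrating from 0 to t:
  <X>_t = int_0^t (16*s^2) ds = 16*t^3/3.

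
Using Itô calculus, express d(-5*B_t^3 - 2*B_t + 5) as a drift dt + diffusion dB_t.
d(-5*B_t^3 - 2*B_t + 5) = (-15*B_t) dt + (-15*B_t^2 - 2) dB_t

Itô's formula for f(B_t) gives d f(B_t) = f'(B_t) dB_t + (1/2) f''(B_t) dt. Compute derivatives of f(x) = -5*x^3 - 2*x + 5:
  f'(x)  = -15*x^2 - 2
  f''(x) = -30*x
Substitute x = B_t and multiply the f'' term by 1/2:
  drift     = (1/2) * (-30*x) evaluated at B_t = -15*B_t
  diffusion = (-15*x^2 - 2) evaluated at B_t = -15*B_t^2 - 2
Therefore d(-5*B_t^3 - 2*B_t + 5) = (-15*B_t) dt + (-15*B_t^2 - 2) dB_t.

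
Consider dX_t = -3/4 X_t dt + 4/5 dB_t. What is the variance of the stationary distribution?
lim Var(X_t) = 32/75

The OU SDE dX = -theta X dt + sigma dB admits the integrating factor exp(theta t): d(exp(theta t) X_t) = sigma exp(theta t) dB_t. Integrating from 0 to t gives X_t = x_0 * exp(-theta t) + sigma * int_0^t exp(-theta (t-s)) dB_s for any initial x_0. The Itô integral has variance (by the Itô isometry) sigma^2 * int_0^t exp(-2 theta (t - s)) ds = sigma^2 * (1 - exp(-2 theta t)) / (2 theta), independent of x_0.
With theta = 3/4, sigma = 4/5:
  Var(X_t) = (4/5)^2 * (1 - exp(-2*3/4 t)) / (2 * 3/4) = 32/75 - 32*exp(-3*t/2)/75.
As t -> infinity, exp(-2*3/4 t) -> 0, so the stationary variance is sigma^2 / (2 theta) = 32/75.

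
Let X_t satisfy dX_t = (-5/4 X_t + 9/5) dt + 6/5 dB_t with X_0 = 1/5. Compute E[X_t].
E[X_t] = 36/25 - 31*exp(-5*t/4)/25

Taking expectations and using E[dB_t] = 0, the mean m(t) = E[X_t] satisfies the ODE m'(t) = a m(t) + b with m(0) = x_0. With a = -5/4, b = 9/5, x_0 = 1/5, the solution is
  m(t) = x_0 * exp(a t) + (b/a) * (exp(a t) - 1)
       = (1/5) * exp((-5/4) t) + ((9/5)/(-5/4)) * (exp((-5/4) t) - 1)
       = 36/25 - 31*exp(-5*t/4)/25.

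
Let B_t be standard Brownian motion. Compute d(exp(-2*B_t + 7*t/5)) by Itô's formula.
d(exp(-2*B_t + 7*t/5)) = (17*exp(-2*B_t + 7*t/5)/5) dt + (-2*exp(-2*B_t + 7*t/5)) dB_t

Itô's formula for f(t, x): d f(t, B_t) = (f_t + (1/2) f_xx) dt + f_x dB_t. Compute partials of f(t, x) = exp(7*t/5 - 2*x):
  f_t(t,x)  = 7*exp(7*t/5 - 2*x)/5
  f_x(t,x)  = -2*exp(7*t/5 - 2*x)
  f_xx(t,x) = 4*exp(7*t/5 - 2*x)
Assemble drift = f_t + (1/2) f_xx = 17*exp(7*t/5 - 2*x)/5 and diffusion = f_x = -2*exp(7*t/5 - 2*x). Substituting x = B_t:
  d(exp(-2*B_t + 7*t/5)) = (17*exp(-2*B_t + 7*t/5)/5) dt + (-2*exp(-2*B_t + 7*t/5)) dB_t.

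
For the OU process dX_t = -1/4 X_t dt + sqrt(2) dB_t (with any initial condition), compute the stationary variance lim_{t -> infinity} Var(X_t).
lim Var(X_t) = 4

The OU SDE dX = -theta X dt + sigma dB admits the integrating factor exp(theta t): d(exp(theta t) X_t) = sigma exp(theta t) dB_t. Integrating from 0 to t gives X_t = x_0 * exp(-theta t) + sigma * int_0^t exp(-theta (t-s)) dB_s for any initial x_0. The Itô integral has variance (by the Itô isometry) sigma^2 * int_0^t exp(-2 theta (t - s)) ds = sigma^2 * (1 - exp(-2 theta t)) / (2 theta), independent of x_0.
With theta = 1/4, sigma = sqrt(2):
  Var(X_t) = (sqrt(2))^2 * (1 - exp(-2*1/4 t)) / (2 * 1/4) = 4 - 4*exp(-t/2).
As t -> infinity, exp(-2*1/4 t) -> 0, so the stationary variance is sigma^2 / (2 theta) = 4.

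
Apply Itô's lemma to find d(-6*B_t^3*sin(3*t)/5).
d(-6*B_t^3*sin(3*t)/5) = (-18*B_t*(B_t^2*cos(3*t) + sin(3*t))/5) dt + (-18*B_t^2*sin(3*t)/5) dB_t

Itô's formula for f(t, x): d f(t, B_t) = (f_t + (1/2) f_xx) dt + f_x dB_t. Compute partials of f(t, x) = -6*x^3*sin(3*t)/5:
  f_t(t,x)  = -18*x^3*cos(3*t)/5
  f_x(t,x)  = -18*x^2*sin(3*t)/5
  f_xx(t,x) = -36*x*sin(3*t)/5
Assemble drift = f_t + (1/2) f_xx = -18*x*(x^2*cos(3*t) + sin(3*t))/5 and diffusion = f_x = -18*x^2*sin(3*t)/5. Substituting x = B_t:
  d(-6*B_t^3*sin(3*t)/5) = (-18*B_t*(B_t^2*cos(3*t) + sin(3*t))/5) dt + (-18*B_t^2*sin(3*t)/5) dB_t.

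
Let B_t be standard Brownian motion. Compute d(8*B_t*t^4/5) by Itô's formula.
d(8*B_t*t^4/5) = (32*B_t*t^3/5) dt + (8*t^4/5) dB_t

Itô's formula for f(t, x): d f(t, B_t) = (f_t + (1/2) f_xx) dt + f_x dB_t. Compute partials of f(t, x) = 8*t^4*x/5:
  f_t(t,x)  = 32*t^3*x/5
  f_x(t,x)  = 8*t^4/5
  f_xx(t,x) = 0
Assemble drift = f_t + (1/2) f_xx = 32*t^3*x/5 and diffusion = f_x = 8*t^4/5. Substituting x = B_t:
  d(8*B_t*t^4/5) = (32*B_t*t^3/5) dt + (8*t^4/5) dB_t.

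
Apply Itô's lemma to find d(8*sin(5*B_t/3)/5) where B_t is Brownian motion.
d(8*sin(5*B_t/3)/5) = (-20*sin(5*B_t/3)/9) dt + (8*cos(5*B_t/3)/3) dB_t

Itô's formula for f(B_t) gives d f(B_t) = f'(B_t) dB_t + (1/2) f''(B_t) dt. Compute derivatives of f(x) = 8*sin(5*x/3)/5:
  f'(x)  = 8*cos(5*x/3)/3
  f''(x) = -40*sin(5*x/3)/9
Substitute x = B_t and multiply the f'' term by 1/2:
  drift     = (1/2) * (-40*sin(5*x/3)/9) evaluated at B_t = -20*sin(5*B_t/3)/9
  diffusion = (8*cos(5*x/3)/3) evaluated at B_t = 8*cos(5*B_t/3)/3
Therefore d(8*sin(5*B_t/3)/5) = (-20*sin(5*B_t/3)/9) dt + (8*cos(5*B_t/3)/3) dB_t.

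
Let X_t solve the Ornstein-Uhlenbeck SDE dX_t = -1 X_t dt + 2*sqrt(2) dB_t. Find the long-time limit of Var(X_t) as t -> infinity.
lim Var(X_t) = 4

The OU SDE dX = -theta X dt + sigma dB admits the integrating factor exp(theta t): d(exp(theta t) X_t) = sigma exp(theta t) dB_t. Integrating from 0 to t gives X_t = x_0 * exp(-theta t) + sigma * int_0^t exp(-theta (t-s)) dB_s for any initial x_0. The Itô integral has variance (by the Itô isometry) sigma^2 * int_0^t exp(-2 theta (t - s)) ds = sigma^2 * (1 - exp(-2 theta t)) / (2 theta), independent of x_0.
With theta = 1, sigma = 2*sqrt(2):
  Var(X_t) = (2*sqrt(2))^2 * (1 - exp(-2*1 t)) / (2 * 1) = 4 - 4*exp(-2*t).
As t -> infinity, exp(-2*1 t) -> 0, so the stationary variance is sigma^2 / (2 theta) = 4.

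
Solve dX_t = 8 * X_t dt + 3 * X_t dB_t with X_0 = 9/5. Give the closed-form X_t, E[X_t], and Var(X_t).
X_t = 9/5 * exp((7/2) t + (3) B_t); E[X_t] = 9*exp(8*t)/5; Var(X_t) = 81*(exp(9*t) - 1)*exp(16*t)/25

For GBM dX = mu X dt + sigma X dB with X_0 = x_0, apply Itô to Y = log X: dY = (mu - sigma^2/2) dt + sigma dB, so Y_t = log(x_0) + (mu - sigma^2/2) t + sigma B_t and hence X_t = x_0 * exp((mu - sigma^2/2) t + sigma B_t).
With mu = 8, sigma = 3, x_0 = 9/5, this gives:
  X_t = 9/5 * exp((7/2) * t + (3) * B_t).
Since sigma*B_t ~ Normal(0, sigma^2 t), E[exp(sigma*B_t)] = exp(sigma^2 t / 2); so E[X_t] = x_0 * exp((mu - sigma^2/2) t) * exp(sigma^2 t / 2) = x_0 * exp(mu t) = 9*exp(8*t)/5.
Var(X_t) = E[X_t^2] - (E[X_t])^2 = x_0^2 * exp(2 mu t) * (exp(sigma^2 t) - 1) = 81*(exp(9*t) - 1)*exp(16*t)/25.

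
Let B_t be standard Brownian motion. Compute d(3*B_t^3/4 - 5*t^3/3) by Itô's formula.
d(3*B_t^3/4 - 5*t^3/3) = (9*B_t/4 - 5*t^2) dt + (9*B_t^2/4) dB_t

Itô's formula for f(t, x): d f(t, B_t) = (f_t + (1/2) f_xx) dt + f_x dB_t. Compute partials of f(t, x) = -5*t^3/3 + 3*x^3/4:
  f_t(t,x)  = -5*t^2
  f_x(t,x)  = 9*x^2/4
  f_xx(t,x) = 9*x/2
Assemble drift = f_t + (1/2) f_xx = -5*t^2 + 9*x/4 and diffusion = f_x = 9*x^2/4. Substituting x = B_t:
  d(3*B_t^3/4 - 5*t^3/3) = (9*B_t/4 - 5*t^2) dt + (9*B_t^2/4) dB_t.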